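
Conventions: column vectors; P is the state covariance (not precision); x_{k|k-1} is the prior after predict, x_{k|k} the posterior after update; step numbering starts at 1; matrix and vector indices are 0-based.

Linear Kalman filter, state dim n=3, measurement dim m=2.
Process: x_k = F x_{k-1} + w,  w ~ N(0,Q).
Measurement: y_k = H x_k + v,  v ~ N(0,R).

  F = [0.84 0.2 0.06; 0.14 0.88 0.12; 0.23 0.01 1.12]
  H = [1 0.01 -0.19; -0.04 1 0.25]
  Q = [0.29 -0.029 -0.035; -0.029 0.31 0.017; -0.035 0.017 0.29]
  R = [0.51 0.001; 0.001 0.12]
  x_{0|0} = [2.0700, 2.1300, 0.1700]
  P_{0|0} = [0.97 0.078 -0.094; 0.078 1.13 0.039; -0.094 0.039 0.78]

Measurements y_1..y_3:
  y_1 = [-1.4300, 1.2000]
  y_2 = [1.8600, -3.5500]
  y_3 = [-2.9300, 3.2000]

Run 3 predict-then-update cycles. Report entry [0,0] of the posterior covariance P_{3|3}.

step 1: x^-=[2.1750, 2.1846, 0.6878]  P^-=[1.0401 0.3421 0.1304; 0.3421 1.2396 0.2001; 0.1304 0.2001 1.2727]  S=[1.5527 0.2494; 0.2494 1.5109]  K=[0.6376 0.1152; 0.0701 0.8329; -0.1284 0.3607]  nu=[-3.4962, -1.0695]  x^+=[-0.1774, 1.0488, 0.7510]  P^+=[0.3522 -0.0067 0.1410; -0.0067 0.1547 -0.2196; 0.1410 -0.2196 1.0735]
step 2: x^-=[0.1058, 0.9882, 0.8108]  P^-=[0.5552 0.0408 0.1904; 0.0408 0.4088 -0.0181; 0.1904 -0.0181 1.7230]  S=[1.0560 -0.0058; -0.0058 0.6213]  K=[0.4925 0.1111; 0.0493 0.6486; -0.1263 0.6508]  nu=[1.8984, -4.7367]  x^+=[0.5147, -1.9904, -2.5115]  P^+=[0.2920 -0.0277 0.2130; -0.0277 0.1453 -0.2740; 0.2130 -0.2740 1.4421]
step 3: x^-=[-0.1164, -1.9809, -2.7144]  P^-=[0.5126 0.0222 0.2589; 0.0222 0.3914 -0.0153; 0.2589 -0.0153 2.2178]  S=[1.0049 -0.0292; -0.0292 0.6363]  K=[0.4651 0.1257; 0.0466 0.6099; -0.1379 0.8248]  nu=[-3.3095, 5.8548]  x^+=[-0.9194, 1.4359, 2.5711]  P^+=[0.2886 -0.0399 0.2680; -0.0399 0.1542 -0.3303; 0.2680 -0.3303 1.7593]

P_post[0,0] = 0.2886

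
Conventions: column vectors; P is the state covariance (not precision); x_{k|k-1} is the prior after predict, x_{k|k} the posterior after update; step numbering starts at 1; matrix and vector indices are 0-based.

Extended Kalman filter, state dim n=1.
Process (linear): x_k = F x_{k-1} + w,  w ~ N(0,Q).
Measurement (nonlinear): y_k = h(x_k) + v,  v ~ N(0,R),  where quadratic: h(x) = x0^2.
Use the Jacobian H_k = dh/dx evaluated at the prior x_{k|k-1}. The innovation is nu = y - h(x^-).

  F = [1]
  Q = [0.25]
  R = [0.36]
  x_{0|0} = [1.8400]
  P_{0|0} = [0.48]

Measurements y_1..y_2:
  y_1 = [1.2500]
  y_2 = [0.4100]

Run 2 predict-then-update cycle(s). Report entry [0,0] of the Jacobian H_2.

H_jac[0,0] = 2.5601

step 1: x^-=[1.8400]  P^-=[0.7300]  H_jac=[3.6800]  S=[10.2460]  K=[0.2622]  nu=[-2.1356]  x^+=[1.2801]  P^+=[0.0256]
step 2: x^-=[1.2801]  P^-=[0.2756]  H_jac=[2.5601]  S=[2.1667]  K=[0.3257]  nu=[-1.2286]  x^+=[0.8799]  P^+=[0.0458]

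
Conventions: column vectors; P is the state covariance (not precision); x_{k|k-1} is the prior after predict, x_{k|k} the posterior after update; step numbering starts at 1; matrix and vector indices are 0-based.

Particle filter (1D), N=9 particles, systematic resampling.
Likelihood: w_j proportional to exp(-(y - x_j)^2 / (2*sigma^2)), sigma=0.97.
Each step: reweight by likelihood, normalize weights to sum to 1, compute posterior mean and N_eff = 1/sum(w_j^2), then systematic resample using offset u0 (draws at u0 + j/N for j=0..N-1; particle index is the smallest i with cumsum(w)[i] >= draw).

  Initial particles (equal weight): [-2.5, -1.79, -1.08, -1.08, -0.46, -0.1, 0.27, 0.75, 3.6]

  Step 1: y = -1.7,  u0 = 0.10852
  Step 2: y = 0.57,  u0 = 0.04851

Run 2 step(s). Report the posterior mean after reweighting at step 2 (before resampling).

post_mean = -0.2855

step 1: w=[0.1693, 0.2368, 0.1939, 0.1939, 0.1051, 0.0610, 0.0302, 0.0098, 0.0000]  mean=-1.3048  Neff=5.6915  idx=[0, 1, 1, 2, 2, 3, 3, 4, 7]
step 2: w=[0.0026, 0.0199, 0.0199, 0.0904, 0.0904, 0.0904, 0.0904, 0.2186, 0.3775]  mean=-0.2855  Neff=4.4690  idx=[3, 4, 5, 6, 7, 7, 8, 8, 8]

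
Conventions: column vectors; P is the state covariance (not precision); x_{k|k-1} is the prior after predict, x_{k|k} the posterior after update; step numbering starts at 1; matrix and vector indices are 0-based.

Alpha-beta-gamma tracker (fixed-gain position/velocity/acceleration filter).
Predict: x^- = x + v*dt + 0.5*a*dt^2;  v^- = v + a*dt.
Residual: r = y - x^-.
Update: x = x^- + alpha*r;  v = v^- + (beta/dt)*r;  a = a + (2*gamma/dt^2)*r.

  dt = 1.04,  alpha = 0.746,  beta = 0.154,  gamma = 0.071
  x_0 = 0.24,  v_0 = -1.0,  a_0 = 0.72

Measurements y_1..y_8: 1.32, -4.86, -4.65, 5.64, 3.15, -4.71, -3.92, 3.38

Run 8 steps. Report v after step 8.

v_post = 0.5116

step 1: x_pred=-0.4106  r=1.7306  x^+=0.8804  v^+=0.0051  a^+=0.9472
step 2: x_pred=1.3979  r=-6.2579  x^+=-3.2705  v^+=0.0635  a^+=0.1256
step 3: x_pred=-3.1365  r=-1.5135  x^+=-4.2656  v^+=-0.0300  a^+=-0.0731
step 4: x_pred=-4.3363  r=9.9763  x^+=3.1060  v^+=1.3713  a^+=1.2367
step 5: x_pred=5.2010  r=-2.0510  x^+=3.6709  v^+=2.3537  a^+=0.9674
step 6: x_pred=6.6420  r=-11.3520  x^+=-1.8266  v^+=1.6789  a^+=-0.5230
step 7: x_pred=-0.3634  r=-3.5566  x^+=-3.0166  v^+=0.6083  a^+=-0.9899
step 8: x_pred=-2.9193  r=6.2993  x^+=1.7800  v^+=0.5116  a^+=-0.1629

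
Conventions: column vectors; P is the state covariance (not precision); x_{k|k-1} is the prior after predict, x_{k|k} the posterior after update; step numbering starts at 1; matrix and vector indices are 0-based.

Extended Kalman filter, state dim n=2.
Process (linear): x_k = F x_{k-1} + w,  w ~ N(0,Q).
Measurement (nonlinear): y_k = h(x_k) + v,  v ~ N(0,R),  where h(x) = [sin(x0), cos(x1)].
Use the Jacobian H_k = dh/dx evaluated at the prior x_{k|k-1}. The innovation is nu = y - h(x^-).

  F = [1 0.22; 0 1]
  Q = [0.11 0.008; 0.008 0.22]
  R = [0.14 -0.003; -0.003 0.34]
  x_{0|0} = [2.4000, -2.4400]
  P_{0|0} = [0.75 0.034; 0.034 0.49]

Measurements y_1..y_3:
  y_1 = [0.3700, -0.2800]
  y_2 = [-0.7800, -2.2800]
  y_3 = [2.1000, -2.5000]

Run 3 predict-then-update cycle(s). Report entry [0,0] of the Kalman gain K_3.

K[0,0] = -0.7453

step 1: x^-=[1.8632, -2.4400]  P^-=[0.8987 0.1498; 0.1498 0.7100]  H_jac=[-0.2883 0.0000; 0.0000 0.6454]  S=[0.2147 -0.0309; -0.0309 0.6358]  K=[-1.1932 0.0941; -0.0982 0.7160]  nu=[-0.5876, 0.4838]  x^+=[2.6098, -2.0359]  P^+=[0.5805 0.0551; 0.0551 0.3776]
step 2: x^-=[2.1619, -2.0359]  P^-=[0.7330 0.1462; 0.1462 0.5976]  H_jac=[-0.5573 0.0000; 0.0000 0.8938]  S=[0.3677 -0.0758; -0.0758 0.8174]  K=[-1.0992 0.0579; -0.0886 0.6453]  nu=[-1.6103, -1.8315]  x^+=[3.8259, -3.0751]  P^+=[0.2764 0.0257; 0.0257 0.2458]
step 3: x^-=[3.1493, -3.0751]  P^-=[0.4097 0.0878; 0.0878 0.4658]  H_jac=[-1.0000 0.0000; 0.0000 0.0665]  S=[0.5496 -0.0088; -0.0088 0.3421]  K=[-0.7453 -0.0022; -0.1583 0.0864]  nu=[2.1077, -1.5022]  x^+=[1.5816, -3.5386]  P^+=[0.1043 0.0224; 0.0224 0.4492]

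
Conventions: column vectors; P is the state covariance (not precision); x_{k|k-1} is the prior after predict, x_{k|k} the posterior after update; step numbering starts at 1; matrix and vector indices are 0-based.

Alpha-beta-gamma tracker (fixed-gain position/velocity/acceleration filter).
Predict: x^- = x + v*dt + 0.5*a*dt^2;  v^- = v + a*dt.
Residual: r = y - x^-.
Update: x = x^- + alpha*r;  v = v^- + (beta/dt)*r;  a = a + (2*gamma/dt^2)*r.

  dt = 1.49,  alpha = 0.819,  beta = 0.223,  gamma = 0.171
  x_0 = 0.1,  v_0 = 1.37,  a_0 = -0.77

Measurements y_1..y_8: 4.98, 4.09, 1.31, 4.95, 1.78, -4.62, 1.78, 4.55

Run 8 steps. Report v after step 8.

step 1: x_pred=1.2866  r=3.6934  x^+=4.3115  v^+=0.7755  a^+=-0.2010
step 2: x_pred=5.2438  r=-1.1538  x^+=4.2988  v^+=0.3033  a^+=-0.3788
step 3: x_pred=4.3302  r=-3.0202  x^+=1.8567  v^+=-0.7131  a^+=-0.8440
step 4: x_pred=-0.1428  r=5.0928  x^+=4.0282  v^+=-1.2085  a^+=-0.0595
step 5: x_pred=2.1614  r=-0.3814  x^+=1.8490  v^+=-1.3543  a^+=-0.1183
step 6: x_pred=-0.3001  r=-4.3199  x^+=-3.8381  v^+=-2.1770  a^+=-0.7837
step 7: x_pred=-7.9518  r=9.7318  x^+=0.0185  v^+=-1.8882  a^+=0.7154
step 8: x_pred=-2.0008  r=6.5508  x^+=3.3643  v^+=0.1582  a^+=1.7246

v_post = 0.1582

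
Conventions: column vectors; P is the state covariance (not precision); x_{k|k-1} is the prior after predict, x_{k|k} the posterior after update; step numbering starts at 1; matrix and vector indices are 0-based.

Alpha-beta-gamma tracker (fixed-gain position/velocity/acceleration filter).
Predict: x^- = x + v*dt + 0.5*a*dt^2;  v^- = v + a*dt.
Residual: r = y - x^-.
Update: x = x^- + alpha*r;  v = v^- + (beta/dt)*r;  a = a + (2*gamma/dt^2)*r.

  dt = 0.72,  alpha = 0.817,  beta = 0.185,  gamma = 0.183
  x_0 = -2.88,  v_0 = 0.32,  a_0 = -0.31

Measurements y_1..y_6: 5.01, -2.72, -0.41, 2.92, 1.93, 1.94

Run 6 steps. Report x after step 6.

step 1: x_pred=-2.7300  r=7.7400  x^+=3.5936  v^+=2.0855  a^+=5.1545
step 2: x_pred=6.4312  r=-9.1512  x^+=-1.0453  v^+=3.4455  a^+=-1.3064
step 3: x_pred=1.0968  r=-1.5068  x^+=-0.1343  v^+=2.1177  a^+=-2.3702
step 4: x_pred=0.7761  r=2.1439  x^+=2.5277  v^+=0.9620  a^+=-0.8566
step 5: x_pred=2.9983  r=-1.0683  x^+=2.1255  v^+=0.0708  a^+=-1.6108
step 6: x_pred=1.7589  r=0.1811  x^+=1.9069  v^+=-1.0425  a^+=-1.4830

x_post = 1.9069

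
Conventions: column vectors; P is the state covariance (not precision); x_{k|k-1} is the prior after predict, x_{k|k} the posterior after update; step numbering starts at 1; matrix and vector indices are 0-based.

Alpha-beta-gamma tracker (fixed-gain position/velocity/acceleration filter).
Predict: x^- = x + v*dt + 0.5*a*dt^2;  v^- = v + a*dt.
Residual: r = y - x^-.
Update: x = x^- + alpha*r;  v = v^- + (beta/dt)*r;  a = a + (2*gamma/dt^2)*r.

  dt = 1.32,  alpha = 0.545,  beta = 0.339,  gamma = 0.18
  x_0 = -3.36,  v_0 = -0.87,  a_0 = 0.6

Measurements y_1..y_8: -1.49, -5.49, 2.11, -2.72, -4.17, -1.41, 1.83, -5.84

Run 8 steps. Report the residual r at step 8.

step 1: x_pred=-3.9857  r=2.4957  x^+=-2.6255  v^+=0.5629  a^+=1.1156
step 2: x_pred=-0.9105  r=-4.5795  x^+=-3.4063  v^+=0.8595  a^+=0.1695
step 3: x_pred=-2.1242  r=4.2342  x^+=0.1834  v^+=2.1706  a^+=1.0443
step 4: x_pred=3.9584  r=-6.6784  x^+=0.3187  v^+=1.8339  a^+=-0.3355
step 5: x_pred=2.4471  r=-6.6171  x^+=-1.1592  v^+=-0.3084  a^+=-1.7027
step 6: x_pred=-3.0497  r=1.6397  x^+=-2.1561  v^+=-2.1349  a^+=-1.3639
step 7: x_pred=-6.1624  r=7.9924  x^+=-1.8065  v^+=-1.8827  a^+=0.2874
step 8: x_pred=-4.0413  r=-1.7987  x^+=-5.0216  v^+=-1.9653  a^+=-0.0843

resid = -1.7987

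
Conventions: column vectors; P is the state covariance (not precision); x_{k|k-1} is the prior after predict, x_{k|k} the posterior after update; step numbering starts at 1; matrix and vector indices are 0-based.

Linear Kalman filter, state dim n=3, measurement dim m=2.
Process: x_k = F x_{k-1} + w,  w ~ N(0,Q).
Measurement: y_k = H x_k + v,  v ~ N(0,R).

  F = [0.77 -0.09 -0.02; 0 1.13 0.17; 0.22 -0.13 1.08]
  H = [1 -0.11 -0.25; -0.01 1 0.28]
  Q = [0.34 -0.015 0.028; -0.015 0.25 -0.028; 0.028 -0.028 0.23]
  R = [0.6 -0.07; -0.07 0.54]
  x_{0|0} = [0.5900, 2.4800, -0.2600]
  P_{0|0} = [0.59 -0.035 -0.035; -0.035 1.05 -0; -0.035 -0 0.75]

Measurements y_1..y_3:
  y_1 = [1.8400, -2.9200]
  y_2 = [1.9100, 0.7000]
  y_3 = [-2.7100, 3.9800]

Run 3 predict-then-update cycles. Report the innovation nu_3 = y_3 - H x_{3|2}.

step 1: x^-=[0.2363, 2.7582, -0.4734]  P^-=[0.7045 -0.1594 0.0993; -0.1594 1.6124 -0.0546; 0.0993 -0.0546 1.1365]  S=[1.3775 -0.4501; -0.4501 2.2137]  K=[0.5203 0.0432; 0.0016 0.7225; -0.0975 0.0988]  nu=[1.7888, -5.5433]  x^+=[0.9276, -1.2442, -1.1957]  P^+=[0.3478 -0.0603 0.1810; -0.0603 0.4578 -0.2441; 0.1810 -0.2441 1.0931]
step 2: x^-=[0.8501, -1.6092, -0.9255]  P^-=[0.5522 -0.0848 0.2487; -0.0848 0.7724 -0.1952; 0.2487 -0.1952 1.6875]  S=[1.1506 -0.2384; -0.2384 1.3357]  K=[0.4474 0.0644; 0.0066 0.5391; -0.0927 0.1892]  nu=[0.6515, 2.5768]  x^+=[1.3074, -0.2156, -0.4984]  P^+=[0.3302 -0.0769 0.2989; -0.0769 0.3858 -0.3424; 0.2989 -0.3424 1.6215]
step 3: x^-=[1.0361, -0.3284, -0.2226]  P^-=[0.5398 -0.0746 0.3423; -0.0746 0.6579 -0.2052; 0.3423 -0.2052 2.3863]  S=[1.1309 -0.2352; -0.2352 1.2697]  K=[0.4280 0.0917; 0.0144 0.4762; -0.1349 0.3370]  nu=[-3.8379, 4.3811]  x^+=[-0.2044, 1.7023, 1.7712]  P^+=[0.3404 -0.0888 0.3993; -0.0888 0.3730 -0.4207; 0.3993 -0.4207 2.2002]

innov = [-3.8379, 4.3811]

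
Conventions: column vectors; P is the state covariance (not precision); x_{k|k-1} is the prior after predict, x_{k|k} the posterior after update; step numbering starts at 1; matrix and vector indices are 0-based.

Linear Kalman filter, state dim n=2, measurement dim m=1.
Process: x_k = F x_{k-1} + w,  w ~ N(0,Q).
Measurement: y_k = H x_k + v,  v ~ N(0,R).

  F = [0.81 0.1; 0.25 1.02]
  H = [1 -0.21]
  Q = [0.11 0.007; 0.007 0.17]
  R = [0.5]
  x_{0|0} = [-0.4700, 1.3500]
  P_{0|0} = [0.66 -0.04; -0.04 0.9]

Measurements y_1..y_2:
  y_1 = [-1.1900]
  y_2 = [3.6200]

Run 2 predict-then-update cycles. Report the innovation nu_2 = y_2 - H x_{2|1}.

step 1: x^-=[-0.2457, 1.2595]  P^-=[0.5455 0.1984; 0.1984 1.1272]  S=[1.0119]  K=[0.4979; -0.0379]  nu=[-0.6798]  x^+=[-0.5842, 1.2852]  P^+=[0.2946 0.2175; 0.2175 1.1258]
step 2: x^-=[-0.3447, 1.1649]  P^-=[0.3498 0.3666; 0.3666 1.4706]  S=[0.7607]  K=[0.3586; 0.0760]  nu=[4.2093]  x^+=[1.1650, 1.4847]  P^+=[0.2520 0.3459; 0.3459 1.4662]

innov = [4.2093]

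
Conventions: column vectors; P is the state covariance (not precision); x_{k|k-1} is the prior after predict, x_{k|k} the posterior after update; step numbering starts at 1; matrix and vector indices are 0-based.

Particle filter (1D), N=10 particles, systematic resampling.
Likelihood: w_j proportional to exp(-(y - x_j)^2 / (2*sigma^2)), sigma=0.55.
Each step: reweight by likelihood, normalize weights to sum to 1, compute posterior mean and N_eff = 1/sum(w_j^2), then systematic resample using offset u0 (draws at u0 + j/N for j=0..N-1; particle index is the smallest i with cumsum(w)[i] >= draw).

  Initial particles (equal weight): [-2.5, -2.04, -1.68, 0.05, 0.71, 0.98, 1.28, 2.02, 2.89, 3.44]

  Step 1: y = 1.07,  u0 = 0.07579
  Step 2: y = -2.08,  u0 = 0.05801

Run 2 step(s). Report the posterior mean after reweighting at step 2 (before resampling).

post_mean = 0.7300

step 1: w=[0.0000, 0.0000, 0.0000, 0.0572, 0.2577, 0.3150, 0.2968, 0.0718, 0.0013, 0.0000]  mean=1.0236  Neff=3.8136  idx=[4, 4, 4, 5, 5, 5, 6, 6, 6, 7]
step 2: w=[0.3096, 0.3096, 0.3096, 0.0228, 0.0228, 0.0228, 0.0009, 0.0009, 0.0009, 0.0000]  mean=0.7300  Neff=3.4580  idx=[0, 0, 0, 1, 1, 1, 2, 2, 2, 4]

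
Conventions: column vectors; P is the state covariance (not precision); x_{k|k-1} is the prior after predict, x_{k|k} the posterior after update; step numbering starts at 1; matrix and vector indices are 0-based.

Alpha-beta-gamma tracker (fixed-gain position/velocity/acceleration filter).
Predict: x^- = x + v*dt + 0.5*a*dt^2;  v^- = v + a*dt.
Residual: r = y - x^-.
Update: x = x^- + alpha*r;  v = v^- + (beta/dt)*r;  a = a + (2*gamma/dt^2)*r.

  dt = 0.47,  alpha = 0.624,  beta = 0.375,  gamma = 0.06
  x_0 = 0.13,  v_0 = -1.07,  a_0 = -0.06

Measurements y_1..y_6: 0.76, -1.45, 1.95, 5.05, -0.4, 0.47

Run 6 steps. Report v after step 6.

step 1: x_pred=-0.3795  r=1.1395  x^+=0.3315  v^+=-0.1890  a^+=0.5590
step 2: x_pred=0.3045  r=-1.7545  x^+=-0.7903  v^+=-1.3261  a^+=-0.3940
step 3: x_pred=-1.4571  r=3.4071  x^+=0.6689  v^+=1.2071  a^+=1.4568
step 4: x_pred=1.3972  r=3.6528  x^+=3.6765  v^+=4.8063  a^+=3.4411
step 5: x_pred=6.3156  r=-6.7156  x^+=2.1251  v^+=1.0655  a^+=-0.2070
step 6: x_pred=2.6030  r=-2.1330  x^+=1.2720  v^+=-0.7337  a^+=-1.3657

v_post = -0.7337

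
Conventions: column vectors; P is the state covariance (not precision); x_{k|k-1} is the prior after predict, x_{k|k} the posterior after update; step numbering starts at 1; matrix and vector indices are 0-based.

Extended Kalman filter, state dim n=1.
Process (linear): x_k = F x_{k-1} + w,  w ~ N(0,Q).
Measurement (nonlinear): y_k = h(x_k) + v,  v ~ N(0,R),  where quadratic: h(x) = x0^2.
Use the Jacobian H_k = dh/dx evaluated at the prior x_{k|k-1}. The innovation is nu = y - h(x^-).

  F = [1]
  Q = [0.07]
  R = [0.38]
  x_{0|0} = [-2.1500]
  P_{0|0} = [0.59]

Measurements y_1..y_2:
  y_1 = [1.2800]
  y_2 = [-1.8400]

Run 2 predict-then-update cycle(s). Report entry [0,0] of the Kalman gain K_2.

step 1: x^-=[-2.1500]  P^-=[0.6600]  H_jac=[-4.3000]  S=[12.5834]  K=[-0.2255]  nu=[-3.3425]  x^+=[-1.3961]  P^+=[0.0199]
step 2: x^-=[-1.3961]  P^-=[0.0899]  H_jac=[-2.7923]  S=[1.0812]  K=[-0.2323]  nu=[-3.7892]  x^+=[-0.5161]  P^+=[0.0316]

K[0,0] = -0.2323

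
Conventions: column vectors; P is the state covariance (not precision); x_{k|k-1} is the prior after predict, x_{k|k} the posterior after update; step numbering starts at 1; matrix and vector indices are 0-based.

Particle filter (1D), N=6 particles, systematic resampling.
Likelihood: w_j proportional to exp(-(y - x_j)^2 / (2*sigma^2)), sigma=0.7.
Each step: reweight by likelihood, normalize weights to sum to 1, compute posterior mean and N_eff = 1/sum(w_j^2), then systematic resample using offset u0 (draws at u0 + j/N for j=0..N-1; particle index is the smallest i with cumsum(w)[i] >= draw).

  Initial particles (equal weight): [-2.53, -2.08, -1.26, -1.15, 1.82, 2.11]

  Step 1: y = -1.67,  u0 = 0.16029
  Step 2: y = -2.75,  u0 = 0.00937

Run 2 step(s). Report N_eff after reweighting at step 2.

step 1: w=[0.1614, 0.2891, 0.2891, 0.2604, 0.0000, 0.0000]  mean=-1.6733  Neff=3.8311  idx=[0, 1, 2, 2, 3, 3]
step 2: w=[0.4910, 0.3263, 0.0535, 0.0535, 0.0378, 0.0378]  mean=-2.1427  Neff=2.8082  idx=[0, 0, 0, 1, 1, 2]

N_eff = 2.8082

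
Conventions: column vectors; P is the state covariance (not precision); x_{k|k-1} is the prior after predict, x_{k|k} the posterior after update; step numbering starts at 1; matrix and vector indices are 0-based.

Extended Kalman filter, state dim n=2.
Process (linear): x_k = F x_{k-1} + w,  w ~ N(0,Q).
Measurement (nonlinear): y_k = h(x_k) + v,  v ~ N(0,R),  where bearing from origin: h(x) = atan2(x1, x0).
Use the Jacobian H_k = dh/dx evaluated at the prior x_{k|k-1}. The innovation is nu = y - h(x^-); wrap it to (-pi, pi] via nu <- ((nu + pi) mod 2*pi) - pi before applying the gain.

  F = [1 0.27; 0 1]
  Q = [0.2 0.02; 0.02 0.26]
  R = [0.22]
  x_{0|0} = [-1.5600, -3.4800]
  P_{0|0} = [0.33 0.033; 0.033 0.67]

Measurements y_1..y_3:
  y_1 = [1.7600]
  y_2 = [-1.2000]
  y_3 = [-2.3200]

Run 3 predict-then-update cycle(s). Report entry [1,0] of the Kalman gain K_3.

step 1: x^-=[-2.4996, -3.4800]  P^-=[0.5967 0.2339; 0.2339 0.9300]  H_jac=[0.1896 -0.1362]  S=[0.2466]  K=[0.3295; -0.3337]  nu=[-2.3295]  x^+=[-3.2672, -2.7027]  P^+=[0.5699 0.2610; 0.2610 0.9025]
step 2: x^-=[-3.9969, -2.7027]  P^-=[0.9766 0.5247; 0.5247 1.1625]  H_jac=[0.1161 -0.1717]  S=[0.2465]  K=[0.0945; -0.5626]  nu=[1.3470]  x^+=[-3.8696, -3.4605]  P^+=[0.9744 0.5378; 0.5378 1.0845]
step 3: x^-=[-4.8039, -3.4605]  P^-=[1.5439 0.8506; 0.8506 1.3445]  H_jac=[0.0987 -0.1370]  S=[0.2373]  K=[0.1510; -0.4227]  nu=[0.1973]  x^+=[-4.7741, -3.5439]  P^+=[1.5385 0.8658; 0.8658 1.3021]

K[1,0] = -0.4227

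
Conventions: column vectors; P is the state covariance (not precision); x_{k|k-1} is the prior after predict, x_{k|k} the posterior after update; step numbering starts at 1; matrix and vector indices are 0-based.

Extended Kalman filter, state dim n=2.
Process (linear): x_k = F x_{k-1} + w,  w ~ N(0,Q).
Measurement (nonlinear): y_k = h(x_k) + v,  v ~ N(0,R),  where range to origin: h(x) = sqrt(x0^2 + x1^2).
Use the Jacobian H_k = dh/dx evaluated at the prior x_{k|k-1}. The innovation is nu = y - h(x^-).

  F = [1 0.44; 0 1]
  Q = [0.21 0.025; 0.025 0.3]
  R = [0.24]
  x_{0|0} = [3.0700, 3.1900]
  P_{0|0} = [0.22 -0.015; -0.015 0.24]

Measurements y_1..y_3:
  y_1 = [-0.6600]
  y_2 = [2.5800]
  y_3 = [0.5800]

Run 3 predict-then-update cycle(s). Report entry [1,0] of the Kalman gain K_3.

step 1: x^-=[4.4736, 3.1900]  P^-=[0.4633 0.1156; 0.1156 0.5400]  H_jac=[0.8142 0.5806]  S=[0.8384]  K=[0.5299; 0.4862]  nu=[-6.1545]  x^+=[1.2122, 0.1977]  P^+=[0.2278 -0.1004; -0.1004 0.3418]
step 2: x^-=[1.2992, 0.1977]  P^-=[0.4156 0.0750; 0.0750 0.6418]  H_jac=[0.9886 0.1505]  S=[0.6830]  K=[0.6181; 0.2499]  nu=[1.2659]  x^+=[2.0816, 0.5141]  P^+=[0.1547 -0.0305; -0.0305 0.5992]
step 3: x^-=[2.3077, 0.5141]  P^-=[0.4538 0.2581; 0.2581 0.8992]  H_jac=[0.9761 0.2174]  S=[0.8244]  K=[0.6054; 0.5427]  nu=[-1.7843]  x^+=[1.2276, -0.4543]  P^+=[0.1517 -0.0128; -0.0128 0.6563]

K[1,0] = 0.5427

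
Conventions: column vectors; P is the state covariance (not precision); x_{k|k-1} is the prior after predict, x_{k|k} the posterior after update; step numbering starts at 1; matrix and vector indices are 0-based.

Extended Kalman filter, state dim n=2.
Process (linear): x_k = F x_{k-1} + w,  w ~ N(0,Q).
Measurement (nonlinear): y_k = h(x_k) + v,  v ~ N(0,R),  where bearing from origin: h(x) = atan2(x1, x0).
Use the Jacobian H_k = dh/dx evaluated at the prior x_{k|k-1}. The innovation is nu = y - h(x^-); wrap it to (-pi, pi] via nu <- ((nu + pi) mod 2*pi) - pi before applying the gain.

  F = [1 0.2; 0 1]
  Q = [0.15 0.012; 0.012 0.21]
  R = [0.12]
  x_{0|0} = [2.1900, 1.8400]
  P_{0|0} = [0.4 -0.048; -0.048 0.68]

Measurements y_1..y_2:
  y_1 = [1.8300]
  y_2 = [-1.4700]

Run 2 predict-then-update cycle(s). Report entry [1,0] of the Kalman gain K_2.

step 1: x^-=[2.5580, 1.8400]  P^-=[0.5580 0.1000; 0.1000 0.8900]  H_jac=[-0.1853 0.2576]  S=[0.1887]  K=[-0.4115; 1.1170]  nu=[1.2064]  x^+=[2.0616, 3.1876]  P^+=[0.5261 0.1867; 0.1867 0.6546]
step 2: x^-=[2.6991, 3.1876]  P^-=[0.7769 0.3296; 0.3296 0.8646]  H_jac=[-0.1827 0.1547]  S=[0.1480]  K=[-0.6146; 0.4969]  nu=[-2.3382]  x^+=[4.1361, 2.0258]  P^+=[0.7210 0.3748; 0.3748 0.8281]

K[1,0] = 0.4969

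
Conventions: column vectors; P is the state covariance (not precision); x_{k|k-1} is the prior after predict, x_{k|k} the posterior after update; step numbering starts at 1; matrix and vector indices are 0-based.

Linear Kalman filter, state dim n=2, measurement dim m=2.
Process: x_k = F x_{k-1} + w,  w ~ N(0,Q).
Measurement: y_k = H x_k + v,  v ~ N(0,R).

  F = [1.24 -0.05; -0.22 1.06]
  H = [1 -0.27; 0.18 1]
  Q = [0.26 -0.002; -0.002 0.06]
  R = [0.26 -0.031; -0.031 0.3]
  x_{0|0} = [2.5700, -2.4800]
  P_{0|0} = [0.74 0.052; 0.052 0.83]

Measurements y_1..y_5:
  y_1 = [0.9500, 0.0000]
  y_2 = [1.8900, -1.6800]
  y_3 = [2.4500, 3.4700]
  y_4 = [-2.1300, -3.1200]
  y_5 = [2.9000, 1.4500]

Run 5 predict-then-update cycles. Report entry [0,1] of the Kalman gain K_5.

step 1: x^-=[3.3108, -3.1942]  P^-=[1.3935 -0.1789; -0.1789 1.0042]  S=[1.8233 -0.2215; -0.2215 1.2849]  K=[0.8146 0.1964; -0.1582 0.7292]  nu=[-3.2232, 2.5983]  x^+=[1.1954, -0.7896]  P^+=[0.2048 -0.0032; -0.0032 0.2242]
step 2: x^-=[1.5218, -1.1000]  P^-=[0.5759 -0.0740; -0.0740 0.3234]  S=[0.8995 -0.0851; -0.0851 0.6154]  K=[0.6759 0.1416; -0.1335 0.4854]  nu=[0.0712, -0.8540]  x^+=[1.4490, -1.5240]  P^+=[0.1689 -0.0089; -0.0089 0.1513]
step 3: x^-=[1.8730, -1.9342]  P^-=[0.5213 -0.0679; -0.0679 0.2424]  S=[0.8356 -0.0672; -0.0672 0.5348]  K=[0.6563 0.1310; -0.1262 0.4145]  nu=[0.0548, 5.0670]  x^+=[2.5726, 0.1591]  P^+=[0.1637 -0.0105; -0.0105 0.1302]
step 4: x^-=[3.1820, -0.3973]  P^-=[0.5134 -0.0675; -0.0675 0.2191]  S=[0.8258 -0.0620; -0.0620 0.5114]  K=[0.6533 0.1279; -0.1241 0.3896]  nu=[-5.4193, -3.2954]  x^+=[-0.7800, -1.0083]  P^+=[0.1629 -0.0112; -0.0112 0.1227]
step 5: x^-=[-0.9167, -0.8973]  P^-=[0.5121 -0.0678; -0.0678 0.2110]  S=[0.8241 -0.0603; -0.0603 0.5032]  K=[0.6529 0.1267; -0.1236 0.3803]  nu=[3.5745, 2.5123]  x^+=[1.7353, -0.3836]  P^+=[0.1627 -0.0115; -0.0115 0.1200]

K[0,1] = 0.1267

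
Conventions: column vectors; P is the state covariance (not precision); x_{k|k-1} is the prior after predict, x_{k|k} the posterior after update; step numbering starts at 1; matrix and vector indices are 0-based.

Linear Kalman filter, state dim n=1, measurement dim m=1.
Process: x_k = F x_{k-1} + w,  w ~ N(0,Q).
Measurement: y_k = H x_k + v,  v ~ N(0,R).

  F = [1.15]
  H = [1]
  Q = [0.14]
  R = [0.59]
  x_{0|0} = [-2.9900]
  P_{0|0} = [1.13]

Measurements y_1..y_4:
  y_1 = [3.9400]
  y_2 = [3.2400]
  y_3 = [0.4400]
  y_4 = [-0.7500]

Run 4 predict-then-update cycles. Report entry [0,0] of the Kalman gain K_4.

step 1: x^-=[-3.4385]  P^-=[1.6344]  S=[2.2244]  K=[0.7348]  nu=[7.3785]  x^+=[1.9829]  P^+=[0.4335]
step 2: x^-=[2.2804]  P^-=[0.7133]  S=[1.3033]  K=[0.5473]  nu=[0.9596]  x^+=[2.8056]  P^+=[0.3229]
step 3: x^-=[3.2264]  P^-=[0.5671]  S=[1.1571]  K=[0.4901]  nu=[-2.7864]  x^+=[1.8608]  P^+=[0.2891]
step 4: x^-=[2.1400]  P^-=[0.5224]  S=[1.1124]  K=[0.4696]  nu=[-2.8900]  x^+=[0.7828]  P^+=[0.2771]

K[0,0] = 0.4696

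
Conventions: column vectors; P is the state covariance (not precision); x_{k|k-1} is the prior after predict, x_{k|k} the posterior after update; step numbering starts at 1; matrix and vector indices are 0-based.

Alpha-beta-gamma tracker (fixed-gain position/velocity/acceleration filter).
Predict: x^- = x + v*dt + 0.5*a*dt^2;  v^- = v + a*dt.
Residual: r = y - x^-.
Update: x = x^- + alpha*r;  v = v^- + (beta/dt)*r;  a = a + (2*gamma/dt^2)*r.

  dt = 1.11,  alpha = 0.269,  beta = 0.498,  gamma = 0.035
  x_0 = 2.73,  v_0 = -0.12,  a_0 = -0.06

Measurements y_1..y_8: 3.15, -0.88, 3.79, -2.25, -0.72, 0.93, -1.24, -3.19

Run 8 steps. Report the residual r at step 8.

resid = -2.4974

step 1: x_pred=2.5598  r=0.5902  x^+=2.7186  v^+=0.0782  a^+=-0.0265
step 2: x_pred=2.7891  r=-3.6691  x^+=1.8021  v^+=-1.5973  a^+=-0.2349
step 3: x_pred=-0.1157  r=3.9057  x^+=0.9350  v^+=-0.1058  a^+=-0.0130
step 4: x_pred=0.8095  r=-3.0595  x^+=-0.0135  v^+=-1.4929  a^+=-0.1868
step 5: x_pred=-1.7858  r=1.0658  x^+=-1.4991  v^+=-1.2222  a^+=-0.1263
step 6: x_pred=-2.9335  r=3.8635  x^+=-1.8942  v^+=0.3710  a^+=0.0932
step 7: x_pred=-1.4250  r=0.1850  x^+=-1.3752  v^+=0.5574  a^+=0.1037
step 8: x_pred=-0.6926  r=-2.4974  x^+=-1.3644  v^+=-0.4479  a^+=-0.0382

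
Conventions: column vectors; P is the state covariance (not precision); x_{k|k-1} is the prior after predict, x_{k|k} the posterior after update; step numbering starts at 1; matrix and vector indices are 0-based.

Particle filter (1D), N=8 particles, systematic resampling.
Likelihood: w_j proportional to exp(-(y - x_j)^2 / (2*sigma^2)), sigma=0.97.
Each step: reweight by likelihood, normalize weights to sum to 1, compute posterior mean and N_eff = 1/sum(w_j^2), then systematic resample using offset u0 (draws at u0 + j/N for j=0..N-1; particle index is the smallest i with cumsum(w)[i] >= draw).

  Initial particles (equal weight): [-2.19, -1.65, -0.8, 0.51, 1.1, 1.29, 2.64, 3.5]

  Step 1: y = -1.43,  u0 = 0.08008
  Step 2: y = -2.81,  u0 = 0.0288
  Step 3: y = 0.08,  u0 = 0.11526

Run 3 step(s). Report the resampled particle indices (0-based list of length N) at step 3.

resampled_idx = [1, 3, 4, 5, 5, 6, 7, 7]

step 1: w=[0.2716, 0.3598, 0.2990, 0.0500, 0.0123, 0.0072, 0.0001, 0.0000]  mean=-1.3792  Neff=3.3859  idx=[0, 0, 1, 1, 1, 2, 2, 3]
step 2: w=[0.2445, 0.2445, 0.1467, 0.1467, 0.1467, 0.0350, 0.0350, 0.0009]  mean=-1.8526  Neff=5.3601  idx=[0, 0, 1, 1, 2, 3, 3, 4]
step 3: w=[0.0602, 0.0602, 0.0602, 0.0602, 0.1898, 0.1898, 0.1898, 0.1898]  mean=-1.7801  Neff=6.3063  idx=[1, 3, 4, 5, 5, 6, 7, 7]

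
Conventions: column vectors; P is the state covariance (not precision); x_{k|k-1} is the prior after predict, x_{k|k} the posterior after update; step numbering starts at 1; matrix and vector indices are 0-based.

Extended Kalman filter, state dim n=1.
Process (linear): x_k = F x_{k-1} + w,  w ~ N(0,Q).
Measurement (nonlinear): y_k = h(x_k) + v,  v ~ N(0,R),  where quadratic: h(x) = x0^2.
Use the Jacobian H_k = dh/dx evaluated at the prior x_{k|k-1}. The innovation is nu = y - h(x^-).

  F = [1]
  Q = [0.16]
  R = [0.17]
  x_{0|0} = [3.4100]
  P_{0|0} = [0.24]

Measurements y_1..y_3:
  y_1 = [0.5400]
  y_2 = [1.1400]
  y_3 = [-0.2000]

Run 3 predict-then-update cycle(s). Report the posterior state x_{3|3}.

step 1: x^-=[3.4100]  P^-=[0.4000]  H_jac=[6.8200]  S=[18.7750]  K=[0.1453]  nu=[-11.0881]  x^+=[1.7989]  P^+=[0.0036]
step 2: x^-=[1.7989]  P^-=[0.1636]  H_jac=[3.5978]  S=[2.2879]  K=[0.2573]  nu=[-2.0960]  x^+=[1.2596]  P^+=[0.0122]
step 3: x^-=[1.2596]  P^-=[0.1722]  H_jac=[2.5192]  S=[1.2626]  K=[0.3435]  nu=[-1.7866]  x^+=[0.6459]  P^+=[0.0232]

x_post = [0.6459]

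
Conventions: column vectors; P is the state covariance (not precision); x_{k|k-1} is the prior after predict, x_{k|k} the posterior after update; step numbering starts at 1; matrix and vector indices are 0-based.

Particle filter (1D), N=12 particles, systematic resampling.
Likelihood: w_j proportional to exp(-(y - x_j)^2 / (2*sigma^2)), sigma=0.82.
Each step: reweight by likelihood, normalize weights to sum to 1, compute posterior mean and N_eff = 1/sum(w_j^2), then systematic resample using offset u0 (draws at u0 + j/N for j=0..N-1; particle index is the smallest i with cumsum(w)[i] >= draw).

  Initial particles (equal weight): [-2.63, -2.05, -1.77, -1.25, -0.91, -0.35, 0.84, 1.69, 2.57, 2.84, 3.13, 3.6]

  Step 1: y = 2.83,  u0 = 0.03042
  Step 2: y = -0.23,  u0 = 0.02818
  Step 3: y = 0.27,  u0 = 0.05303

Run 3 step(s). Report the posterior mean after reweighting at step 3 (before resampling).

post_mean = 1.7052

step 1: w=[0.0000, 0.0000, 0.0000, 0.0000, 0.0000, 0.0001, 0.0133, 0.0960, 0.2399, 0.2523, 0.2360, 0.1624]  mean=2.8296  Neff=4.7022  idx=[7, 8, 8, 8, 9, 9, 9, 10, 10, 10, 11, 11]
step 2: w=[0.8405, 0.0383, 0.0383, 0.0383, 0.0118, 0.0118, 0.0118, 0.0029, 0.0029, 0.0029, 0.0002, 0.0002]  mean=1.8454  Neff=1.4061  idx=[0, 0, 0, 0, 0, 0, 0, 0, 0, 0, 1, 3]
step 3: w=[0.0983, 0.0983, 0.0983, 0.0983, 0.0983, 0.0983, 0.0983, 0.0983, 0.0983, 0.0983, 0.0086, 0.0086]  mean=1.7052  Neff=10.3378  idx=[0, 1, 2, 3, 3, 4, 5, 6, 7, 8, 9, 9]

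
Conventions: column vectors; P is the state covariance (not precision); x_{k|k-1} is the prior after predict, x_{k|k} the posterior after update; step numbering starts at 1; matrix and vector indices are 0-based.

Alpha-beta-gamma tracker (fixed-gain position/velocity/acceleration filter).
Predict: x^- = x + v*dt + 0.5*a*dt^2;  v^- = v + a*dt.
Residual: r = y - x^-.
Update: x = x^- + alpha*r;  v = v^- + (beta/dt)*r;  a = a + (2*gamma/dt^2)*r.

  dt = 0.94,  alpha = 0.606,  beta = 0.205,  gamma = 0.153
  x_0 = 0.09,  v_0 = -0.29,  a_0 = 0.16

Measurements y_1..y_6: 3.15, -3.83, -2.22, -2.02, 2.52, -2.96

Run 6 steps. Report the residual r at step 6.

step 1: x_pred=-0.1119  r=3.2619  x^+=1.8648  v^+=0.5718  a^+=1.2896
step 2: x_pred=2.9720  r=-6.8020  x^+=-1.1500  v^+=0.3006  a^+=-1.0660
step 3: x_pred=-1.3384  r=-0.8816  x^+=-1.8726  v^+=-0.8937  a^+=-1.3713
step 4: x_pred=-3.3185  r=1.2985  x^+=-2.5316  v^+=-1.8995  a^+=-0.9216
step 5: x_pred=-4.7243  r=7.2443  x^+=-0.3343  v^+=-1.1859  a^+=1.5872
step 6: x_pred=-0.7478  r=-2.2122  x^+=-2.0884  v^+=-0.1764  a^+=0.8211

resid = -2.2122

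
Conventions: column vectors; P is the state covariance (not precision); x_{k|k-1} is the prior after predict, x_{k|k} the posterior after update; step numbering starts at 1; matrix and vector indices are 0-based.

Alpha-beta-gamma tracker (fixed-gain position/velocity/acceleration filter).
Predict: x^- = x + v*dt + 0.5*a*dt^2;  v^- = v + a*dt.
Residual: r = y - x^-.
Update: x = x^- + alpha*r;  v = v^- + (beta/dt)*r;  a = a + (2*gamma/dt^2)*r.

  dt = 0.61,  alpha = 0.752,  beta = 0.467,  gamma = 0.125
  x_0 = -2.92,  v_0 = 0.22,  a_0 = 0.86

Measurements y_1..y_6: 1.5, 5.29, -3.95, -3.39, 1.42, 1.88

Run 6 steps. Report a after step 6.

step 1: x_pred=-2.6258  r=4.1258  x^+=0.4768  v^+=3.9032  a^+=3.6320
step 2: x_pred=3.5335  r=1.7565  x^+=4.8544  v^+=7.4634  a^+=4.8121
step 3: x_pred=10.3024  r=-14.2524  x^+=-0.4154  v^+=-0.5124  a^+=-4.7635
step 4: x_pred=-1.6142  r=-1.7758  x^+=-2.9496  v^+=-4.7776  a^+=-5.9566
step 5: x_pred=-6.9722  r=8.3922  x^+=-0.6613  v^+=-1.9863  a^+=-0.3182
step 6: x_pred=-1.9321  r=3.8121  x^+=0.9346  v^+=0.7380  a^+=2.2430

a_post = 2.2430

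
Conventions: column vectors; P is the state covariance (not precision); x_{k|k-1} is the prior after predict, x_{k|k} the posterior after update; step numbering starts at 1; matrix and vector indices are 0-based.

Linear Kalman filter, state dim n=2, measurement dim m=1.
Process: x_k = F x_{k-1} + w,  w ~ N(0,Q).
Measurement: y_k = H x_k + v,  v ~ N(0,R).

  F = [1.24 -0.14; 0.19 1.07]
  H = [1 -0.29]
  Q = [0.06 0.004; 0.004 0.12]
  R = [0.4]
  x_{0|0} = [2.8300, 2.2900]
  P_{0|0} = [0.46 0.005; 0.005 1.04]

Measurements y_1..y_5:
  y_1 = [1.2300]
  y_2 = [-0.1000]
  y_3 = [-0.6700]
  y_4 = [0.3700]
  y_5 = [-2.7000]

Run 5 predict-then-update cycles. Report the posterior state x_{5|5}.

step 1: x^-=[3.1886, 2.9880]  P^-=[0.7859 -0.0369; -0.0369 1.3293]  S=[1.3192]  K=[0.6039; -0.3202]  nu=[-1.0921]  x^+=[2.5291, 3.3377]  P^+=[0.3048 0.2182; 0.2182 1.1941]
step 2: x^-=[2.6688, 4.0519]  P^-=[0.4764 0.1806; 0.1806 1.5868]  S=[0.9050]  K=[0.4685; -0.3089]  nu=[-1.5937]  x^+=[1.9222, 4.5441]  P^+=[0.2777 0.3116; 0.3116 1.5005]
step 3: x^-=[1.7473, 5.2274]  P^-=[0.4083 0.2498; 0.2498 1.9746]  S=[0.8295]  K=[0.4049; -0.3892]  nu=[-0.9014]  x^+=[1.3824, 5.5782]  P^+=[0.2723 0.3805; 0.3805 1.8490]
step 4: x^-=[0.9332, 6.2314]  P^-=[0.3828 0.2859; 0.2859 2.4014]  S=[0.8189]  K=[0.3662; -0.5012]  nu=[1.2439]  x^+=[1.3887, 5.6079]  P^+=[0.2730 0.4362; 0.4362 2.1957]
step 5: x^-=[0.9369, 6.2643]  P^-=[0.3713 0.3066; 0.3066 2.8211]  S=[0.8307]  K=[0.3399; -0.6157]  nu=[-1.8203]  x^+=[0.3181, 7.3850]  P^+=[0.2753 0.4805; 0.4805 2.5061]

x_post = [0.3181, 7.3850]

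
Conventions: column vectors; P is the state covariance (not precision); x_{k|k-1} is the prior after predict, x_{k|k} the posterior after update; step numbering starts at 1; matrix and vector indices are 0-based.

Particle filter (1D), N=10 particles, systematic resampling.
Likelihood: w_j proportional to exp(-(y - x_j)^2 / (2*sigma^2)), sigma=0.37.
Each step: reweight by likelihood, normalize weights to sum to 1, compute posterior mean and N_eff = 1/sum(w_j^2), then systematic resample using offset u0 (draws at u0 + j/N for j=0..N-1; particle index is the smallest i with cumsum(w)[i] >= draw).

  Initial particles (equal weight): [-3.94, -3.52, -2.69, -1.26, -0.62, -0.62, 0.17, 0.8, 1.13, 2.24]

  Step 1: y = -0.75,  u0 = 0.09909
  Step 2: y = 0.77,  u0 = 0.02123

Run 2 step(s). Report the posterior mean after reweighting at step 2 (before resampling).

step 1: w=[0.0000, 0.0000, 0.0000, 0.1672, 0.4065, 0.4065, 0.0196, 0.0001, 0.0000, 0.0000]  mean=-0.7114  Neff=2.7865  idx=[3, 4, 4, 4, 4, 5, 5, 5, 5, 6]
step 2: w=[0.0000, 0.0031, 0.0031, 0.0031, 0.0031, 0.0031, 0.0031, 0.0031, 0.0031, 0.9750]  mean=0.1502  Neff=1.0519  idx=[7, 9, 9, 9, 9, 9, 9, 9, 9, 9]

post_mean = 0.1502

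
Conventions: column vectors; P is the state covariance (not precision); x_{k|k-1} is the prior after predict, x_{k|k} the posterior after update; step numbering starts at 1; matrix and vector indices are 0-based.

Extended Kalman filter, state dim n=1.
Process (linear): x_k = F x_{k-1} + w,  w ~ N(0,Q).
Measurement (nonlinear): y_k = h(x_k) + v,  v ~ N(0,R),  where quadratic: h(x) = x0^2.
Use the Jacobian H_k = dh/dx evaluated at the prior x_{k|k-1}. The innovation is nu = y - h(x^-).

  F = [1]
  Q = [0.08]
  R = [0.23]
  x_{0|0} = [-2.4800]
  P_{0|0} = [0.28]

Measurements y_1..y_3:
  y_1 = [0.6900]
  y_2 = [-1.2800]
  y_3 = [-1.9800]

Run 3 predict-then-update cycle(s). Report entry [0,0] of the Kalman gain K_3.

K[0,0] = -0.3142

step 1: x^-=[-2.4800]  P^-=[0.3600]  H_jac=[-4.9600]  S=[9.0866]  K=[-0.1965]  nu=[-5.4604]  x^+=[-1.4070]  P^+=[0.0091]
step 2: x^-=[-1.4070]  P^-=[0.0891]  H_jac=[-2.8140]  S=[0.9356]  K=[-0.2680]  nu=[-3.2596]  x^+=[-0.5334]  P^+=[0.0219]
step 3: x^-=[-0.5334]  P^-=[0.1019]  H_jac=[-1.0667]  S=[0.3460]  K=[-0.3142]  nu=[-2.2645]  x^+=[0.1782]  P^+=[0.0677]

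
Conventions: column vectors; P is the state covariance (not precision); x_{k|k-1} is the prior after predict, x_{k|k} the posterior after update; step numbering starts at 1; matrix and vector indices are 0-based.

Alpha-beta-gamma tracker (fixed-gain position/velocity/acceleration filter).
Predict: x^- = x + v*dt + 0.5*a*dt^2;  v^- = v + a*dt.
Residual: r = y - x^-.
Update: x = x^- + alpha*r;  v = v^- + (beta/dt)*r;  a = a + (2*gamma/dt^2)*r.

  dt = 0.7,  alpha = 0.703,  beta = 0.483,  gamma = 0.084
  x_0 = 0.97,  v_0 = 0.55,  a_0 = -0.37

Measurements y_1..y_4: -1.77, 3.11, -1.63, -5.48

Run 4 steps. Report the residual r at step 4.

step 1: x_pred=1.2644  r=-3.0343  x^+=-0.8688  v^+=-1.8027  a^+=-1.4103
step 2: x_pred=-2.4762  r=5.5862  x^+=1.4509  v^+=1.0645  a^+=0.5049
step 3: x_pred=2.3198  r=-3.9498  x^+=-0.4569  v^+=-1.3074  a^+=-0.8493
step 4: x_pred=-1.5801  r=-3.8999  x^+=-4.3217  v^+=-4.5928  a^+=-2.1864

resid = -3.8999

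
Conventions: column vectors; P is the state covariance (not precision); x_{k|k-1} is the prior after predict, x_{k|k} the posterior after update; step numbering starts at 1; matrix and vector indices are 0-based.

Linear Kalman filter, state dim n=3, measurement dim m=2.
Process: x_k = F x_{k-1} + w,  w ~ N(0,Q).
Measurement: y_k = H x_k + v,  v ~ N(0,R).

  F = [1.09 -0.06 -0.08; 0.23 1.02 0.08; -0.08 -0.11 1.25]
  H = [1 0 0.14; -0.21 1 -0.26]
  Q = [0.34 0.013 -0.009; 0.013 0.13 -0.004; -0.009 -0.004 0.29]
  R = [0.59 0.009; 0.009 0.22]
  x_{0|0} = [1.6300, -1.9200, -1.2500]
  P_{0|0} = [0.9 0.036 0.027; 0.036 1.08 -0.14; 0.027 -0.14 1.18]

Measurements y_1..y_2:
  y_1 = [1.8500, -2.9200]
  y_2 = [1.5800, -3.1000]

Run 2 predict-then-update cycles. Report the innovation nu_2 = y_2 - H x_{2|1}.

step 1: x^-=[1.9919, -1.6835, -1.4817]  P^-=[1.4100 0.2185 -0.1563; 0.2185 1.3038 -0.1973; -0.1563 -0.1973 2.1863]  S=[1.9991 -0.1306; -0.1306 1.7276]  K=[0.6964 0.0312; 0.1457 0.7689; 0.0475 -0.4206]  nu=[0.0655, -1.2034]  x^+=[2.0000, -2.5992, -0.9724]  P^+=[0.4444 0.0447 -0.2377; 0.0447 0.2694 0.3444; -0.2377 0.3444 1.8709]
step 2: x^-=[2.4137, -2.2690, -1.0895]  P^-=[0.9199 0.0989 -0.5864; 0.0989 0.5142 0.5092; -0.5864 0.5092 3.1730]  S=[1.4079 0.0402; 0.0402 0.6189]  K=[0.5935 0.0555; 0.1044 0.5765; -0.0923 -0.3053]  nu=[-0.6812, -0.6074]  x^+=[1.9758, -2.6903, -0.8412]  P^+=[0.4194 -0.0221 -0.4913; -0.0221 0.2883 0.6351; -0.4913 0.6351 3.1011]

innov = [-0.6812, -0.6074]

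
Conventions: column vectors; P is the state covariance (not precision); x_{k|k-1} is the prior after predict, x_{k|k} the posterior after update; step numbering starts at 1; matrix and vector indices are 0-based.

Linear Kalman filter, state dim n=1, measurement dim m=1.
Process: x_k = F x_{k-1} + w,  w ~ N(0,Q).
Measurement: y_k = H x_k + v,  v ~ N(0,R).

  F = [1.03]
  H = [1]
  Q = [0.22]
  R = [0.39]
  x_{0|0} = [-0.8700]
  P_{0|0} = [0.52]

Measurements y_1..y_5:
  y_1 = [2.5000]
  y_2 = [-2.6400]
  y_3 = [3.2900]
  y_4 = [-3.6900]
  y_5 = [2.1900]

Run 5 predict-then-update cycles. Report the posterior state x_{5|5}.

x_post = [0.5285]

step 1: x^-=[-0.8961]  P^-=[0.7717]  S=[1.1617]  K=[0.6643]  nu=[3.3961]  x^+=[1.3598]  P^+=[0.2591]
step 2: x^-=[1.4006]  P^-=[0.4948]  S=[0.8848]  K=[0.5592]  nu=[-4.0406]  x^+=[-0.8591]  P^+=[0.2181]
step 3: x^-=[-0.8848]  P^-=[0.4514]  S=[0.8414]  K=[0.5365]  nu=[4.1748]  x^+=[1.3549]  P^+=[0.2092]
step 4: x^-=[1.3955]  P^-=[0.4420]  S=[0.8320]  K=[0.5312]  nu=[-5.0855]  x^+=[-1.3061]  P^+=[0.2072]
step 5: x^-=[-1.3453]  P^-=[0.4398]  S=[0.8298]  K=[0.5300]  nu=[3.5353]  x^+=[0.5285]  P^+=[0.2067]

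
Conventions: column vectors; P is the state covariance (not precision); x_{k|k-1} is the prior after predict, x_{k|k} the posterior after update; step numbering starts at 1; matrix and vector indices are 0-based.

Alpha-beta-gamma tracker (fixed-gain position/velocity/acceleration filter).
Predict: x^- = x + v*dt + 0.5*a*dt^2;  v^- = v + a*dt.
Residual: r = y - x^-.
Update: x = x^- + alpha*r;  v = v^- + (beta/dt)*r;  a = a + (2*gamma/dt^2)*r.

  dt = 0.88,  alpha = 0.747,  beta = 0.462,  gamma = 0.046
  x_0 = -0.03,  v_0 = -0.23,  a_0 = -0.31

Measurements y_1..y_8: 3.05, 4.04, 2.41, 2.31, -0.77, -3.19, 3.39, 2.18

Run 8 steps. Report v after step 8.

step 1: x_pred=-0.3524  r=3.4024  x^+=2.1892  v^+=1.2835  a^+=0.0942
step 2: x_pred=3.3551  r=0.6849  x^+=3.8667  v^+=1.7259  a^+=0.1756
step 3: x_pred=5.4535  r=-3.0435  x^+=3.1800  v^+=0.2826  a^+=-0.1860
step 4: x_pred=3.3567  r=-1.0467  x^+=2.5748  v^+=-0.4306  a^+=-0.3103
step 5: x_pred=2.0757  r=-2.8457  x^+=-0.0500  v^+=-2.1977  a^+=-0.6484
step 6: x_pred=-2.2351  r=-0.9549  x^+=-2.9484  v^+=-3.2696  a^+=-0.7619
step 7: x_pred=-6.1207  r=9.5107  x^+=0.9838  v^+=1.0530  a^+=0.3680
step 8: x_pred=2.0529  r=0.1271  x^+=2.1479  v^+=1.4436  a^+=0.3831

v_post = 1.4436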